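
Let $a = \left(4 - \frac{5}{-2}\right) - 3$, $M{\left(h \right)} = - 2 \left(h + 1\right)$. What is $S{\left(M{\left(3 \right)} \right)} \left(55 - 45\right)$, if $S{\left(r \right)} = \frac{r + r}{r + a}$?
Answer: $\frac{320}{9} \approx 35.556$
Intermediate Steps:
$M{\left(h \right)} = -2 - 2 h$ ($M{\left(h \right)} = - 2 \left(1 + h\right) = -2 - 2 h$)
$a = \frac{7}{2}$ ($a = \left(4 - - \frac{5}{2}\right) - 3 = \left(4 + \frac{5}{2}\right) - 3 = \frac{13}{2} - 3 = \frac{7}{2} \approx 3.5$)
$S{\left(r \right)} = \frac{2 r}{\frac{7}{2} + r}$ ($S{\left(r \right)} = \frac{r + r}{r + \frac{7}{2}} = \frac{2 r}{\frac{7}{2} + r}$)
$S{\left(M{\left(3 \right)} \right)} \left(55 - 45\right) = \frac{4 \left(-2 - 6\right)}{7 + 2 \left(-2 - 6\right)} \left(55 - 45\right) = \frac{4 \left(-2 - 6\right)}{7 + 2 \left(-2 - 6\right)} 10 = 4 \left(-8\right) \frac{1}{7 + 2 \left(-8\right)} 10 = 4 \left(-8\right) \frac{1}{7 - 16} \cdot 10 = 4 \left(-8\right) \frac{1}{-9} \cdot 10 = 4 \left(-8\right) \left(- \frac{1}{9}\right) 10 = \frac{32}{9} \cdot 10 = \frac{320}{9}$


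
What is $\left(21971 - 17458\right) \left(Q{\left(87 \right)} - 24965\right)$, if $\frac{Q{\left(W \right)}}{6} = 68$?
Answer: $-110825741$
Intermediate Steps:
$Q{\left(W \right)} = 408$ ($Q{\left(W \right)} = 6 \cdot 68 = 408$)
$\left(21971 - 17458\right) \left(Q{\left(87 \right)} - 24965\right) = \left(21971 - 17458\right) \left(408 - 24965\right) = \left(21971 - 17458\right) \left(-24557\right) = 4513 \left(-24557\right) = -110825741$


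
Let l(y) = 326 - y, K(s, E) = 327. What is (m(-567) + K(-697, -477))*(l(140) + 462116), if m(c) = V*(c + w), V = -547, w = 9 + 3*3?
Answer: 138981850260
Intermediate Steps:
w = 18 (w = 9 + 9 = 18)
m(c) = -9846 - 547*c (m(c) = -547*(c + 18) = -547*(18 + c) = -9846 - 547*c)
(m(-567) + K(-697, -477))*(l(140) + 462116) = ((-9846 - 547*(-567)) + 327)*((326 - 1*140) + 462116) = ((-9846 + 310149) + 327)*((326 - 140) + 462116) = (300303 + 327)*(186 + 462116) = 300630*462302 = 138981850260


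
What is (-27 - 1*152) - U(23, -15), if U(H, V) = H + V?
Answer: -187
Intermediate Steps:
(-27 - 1*152) - U(23, -15) = (-27 - 1*152) - (23 - 15) = (-27 - 152) - 1*8 = -179 - 8 = -187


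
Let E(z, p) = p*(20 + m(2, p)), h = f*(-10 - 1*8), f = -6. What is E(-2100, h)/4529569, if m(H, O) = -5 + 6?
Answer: 2268/4529569 ≈ 0.00050071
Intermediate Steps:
h = 108 (h = -6*(-10 - 1*8) = -6*(-10 - 8) = -6*(-18) = 108)
m(H, O) = 1
E(z, p) = 21*p (E(z, p) = p*(20 + 1) = p*21 = 21*p)
E(-2100, h)/4529569 = (21*108)/4529569 = 2268*(1/4529569) = 2268/4529569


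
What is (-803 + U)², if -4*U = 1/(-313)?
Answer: 1010738676025/1567504 ≈ 6.4481e+5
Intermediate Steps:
U = 1/1252 (U = -¼/(-313) = -¼*(-1/313) = 1/1252 ≈ 0.00079872)
(-803 + U)² = (-803 + 1/1252)² = (-1005355/1252)² = 1010738676025/1567504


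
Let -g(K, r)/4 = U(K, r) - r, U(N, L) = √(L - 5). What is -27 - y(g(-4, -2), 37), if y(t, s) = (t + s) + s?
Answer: -93 + 4*I*√7 ≈ -93.0 + 10.583*I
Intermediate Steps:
U(N, L) = √(-5 + L)
g(K, r) = -4*√(-5 + r) + 4*r (g(K, r) = -4*(√(-5 + r) - r) = -4*√(-5 + r) + 4*r)
y(t, s) = t + 2*s (y(t, s) = (s + t) + s = t + 2*s)
-27 - y(g(-4, -2), 37) = -27 - ((-4*√(-5 - 2) + 4*(-2)) + 2*37) = -27 - ((-4*I*√7 - 8) + 74) = -27 - ((-8 - 4*I*√7) + 74) = -27 - (66 - 4*I*√7) = -27 + (-66 + 4*I*√7) = -93 + 4*I*√7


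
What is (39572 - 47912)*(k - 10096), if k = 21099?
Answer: -91765020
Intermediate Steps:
(39572 - 47912)*(k - 10096) = (39572 - 47912)*(21099 - 10096) = -8340*11003 = -91765020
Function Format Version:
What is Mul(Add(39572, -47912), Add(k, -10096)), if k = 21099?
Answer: -91765020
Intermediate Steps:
Mul(Add(39572, -47912), Add(k, -10096)) = Mul(Add(39572, -47912), Add(21099, -10096)) = Mul(-8340, 11003) = -91765020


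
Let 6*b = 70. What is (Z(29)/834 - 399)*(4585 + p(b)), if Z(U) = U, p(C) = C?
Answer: -2294221615/1251 ≈ -1.8339e+6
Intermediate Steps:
b = 35/3 (b = (⅙)*70 = 35/3 ≈ 11.667)
(Z(29)/834 - 399)*(4585 + p(b)) = (29/834 - 399)*(4585 + 35/3) = (29*(1/834) - 399)*(13790/3) = (29/834 - 399)*(13790/3) = -332737/834*13790/3 = -2294221615/1251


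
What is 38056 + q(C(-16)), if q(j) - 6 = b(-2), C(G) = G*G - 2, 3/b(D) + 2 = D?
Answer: 152245/4 ≈ 38061.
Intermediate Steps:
b(D) = 3/(-2 + D)
C(G) = -2 + G² (C(G) = G² - 2 = -2 + G²)
q(j) = 21/4 (q(j) = 6 + 3/(-2 - 2) = 6 + 3/(-4) = 6 + 3*(-¼) = 6 - ¾ = 21/4)
38056 + q(C(-16)) = 38056 + 21/4 = 152245/4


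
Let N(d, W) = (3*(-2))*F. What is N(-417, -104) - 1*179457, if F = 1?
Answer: -179463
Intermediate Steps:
N(d, W) = -6 (N(d, W) = (3*(-2))*1 = -6*1 = -6)
N(-417, -104) - 1*179457 = -6 - 1*179457 = -6 - 179457 = -179463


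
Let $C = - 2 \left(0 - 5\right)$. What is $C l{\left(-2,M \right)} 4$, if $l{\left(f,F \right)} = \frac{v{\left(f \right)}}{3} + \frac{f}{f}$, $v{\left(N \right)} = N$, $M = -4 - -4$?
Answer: $\frac{40}{3} \approx 13.333$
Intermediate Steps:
$M = 0$ ($M = -4 + 4 = 0$)
$l{\left(f,F \right)} = 1 + \frac{f}{3}$ ($l{\left(f,F \right)} = \frac{f}{3} + \frac{f}{f} = f \frac{1}{3} + 1 = \frac{f}{3} + 1 = 1 + \frac{f}{3}$)
$C = 10$ ($C = \left(-2\right) \left(-5\right) = 10$)
$C l{\left(-2,M \right)} 4 = 10 \left(1 + \frac{1}{3} \left(-2\right)\right) 4 = 10 \left(1 - \frac{2}{3}\right) 4 = 10 \cdot \frac{1}{3} \cdot 4 = \frac{10}{3} \cdot 4 = \frac{40}{3}$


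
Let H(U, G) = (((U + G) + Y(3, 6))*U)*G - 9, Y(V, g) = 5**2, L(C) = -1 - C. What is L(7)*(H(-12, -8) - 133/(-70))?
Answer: -18916/5 ≈ -3783.2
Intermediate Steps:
Y(V, g) = 25
H(U, G) = -9 + G*U*(25 + G + U) (H(U, G) = (((U + G) + 25)*U)*G - 9 = (((G + U) + 25)*U)*G - 9 = ((25 + G + U)*U)*G - 9 = (U*(25 + G + U))*G - 9 = G*U*(25 + G + U) - 9 = -9 + G*U*(25 + G + U))
L(7)*(H(-12, -8) - 133/(-70)) = (-1 - 1*7)*((-9 - 8*(-12)**2 - 12*(-8)**2 + 25*(-8)*(-12)) - 133/(-70)) = (-1 - 7)*((-9 - 8*144 - 12*64 + 2400) - 133*(-1/70)) = -8*((-9 - 1152 - 768 + 2400) + 19/10) = -8*(471 + 19/10) = -8*4729/10 = -18916/5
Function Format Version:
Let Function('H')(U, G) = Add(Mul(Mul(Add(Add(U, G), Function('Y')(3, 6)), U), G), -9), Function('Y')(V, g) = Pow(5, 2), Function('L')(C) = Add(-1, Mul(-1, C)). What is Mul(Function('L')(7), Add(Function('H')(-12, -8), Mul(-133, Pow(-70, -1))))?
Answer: Rational(-18916, 5) ≈ -3783.2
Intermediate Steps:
Function('Y')(V, g) = 25
Function('H')(U, G) = Add(-9, Mul(G, U, Add(25, G, U))) (Function('H')(U, G) = Add(Mul(Mul(Add(Add(U, G), 25), U), G), -9) = Add(Mul(Mul(Add(Add(G, U), 25), U), G), -9) = Add(Mul(Mul(Add(25, G, U), U), G), -9) = Add(Mul(Mul(U, Add(25, G, U)), G), -9) = Add(Mul(G, U, Add(25, G, U)), -9) = Add(-9, Mul(G, U, Add(25, G, U))))
Mul(Function('L')(7), Add(Function('H')(-12, -8), Mul(-133, Pow(-70, -1)))) = Mul(Add(-1, Mul(-1, 7)), Add(Add(-9, Mul(-8, Pow(-12, 2)), Mul(-12, Pow(-8, 2)), Mul(25, -8, -12)), Mul(-133, Pow(-70, -1)))) = Mul(Add(-1, -7), Add(Add(-9, Mul(-8, 144), Mul(-12, 64), 2400), Mul(-133, Rational(-1, 70)))) = Mul(-8, Add(Add(-9, -1152, -768, 2400), Rational(19, 10))) = Mul(-8, Add(471, Rational(19, 10))) = Mul(-8, Rational(4729, 10)) = Rational(-18916, 5)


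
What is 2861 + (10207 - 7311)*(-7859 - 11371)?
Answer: -55687219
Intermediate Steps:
2861 + (10207 - 7311)*(-7859 - 11371) = 2861 + 2896*(-19230) = 2861 - 55690080 = -55687219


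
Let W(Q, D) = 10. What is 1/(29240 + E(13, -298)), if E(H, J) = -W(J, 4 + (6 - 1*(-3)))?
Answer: 1/29230 ≈ 3.4211e-5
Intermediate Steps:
E(H, J) = -10 (E(H, J) = -1*10 = -10)
1/(29240 + E(13, -298)) = 1/(29240 - 10) = 1/29230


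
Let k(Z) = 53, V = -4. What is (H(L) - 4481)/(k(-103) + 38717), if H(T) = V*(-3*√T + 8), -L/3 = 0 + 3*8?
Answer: -4513/38770 + 36*I*√2/19385 ≈ -0.1164 + 0.0026263*I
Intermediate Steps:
L = -72 (L = -3*(0 + 3*8) = -3*(0 + 24) = -3*24 = -72)
H(T) = -32 + 12*√T (H(T) = -4*(-3*√T + 8) = -4*(8 - 3*√T) = -32 + 12*√T)
(H(L) - 4481)/(k(-103) + 38717) = ((-32 + 12*√(-72)) - 4481)/(53 + 38717) = ((-32 + 12*(6*I*√2)) - 4481)/38770 = ((-32 + 72*I*√2) - 4481)*(1/38770) = (-4513 + 72*I*√2)*(1/38770) = -4513/38770 + 36*I*√2/19385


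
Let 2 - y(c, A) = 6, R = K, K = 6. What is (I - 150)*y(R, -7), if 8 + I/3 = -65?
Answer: 1476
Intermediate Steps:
I = -219 (I = -24 + 3*(-65) = -24 - 195 = -219)
R = 6
y(c, A) = -4 (y(c, A) = 2 - 1*6 = 2 - 6 = -4)
(I - 150)*y(R, -7) = (-219 - 150)*(-4) = -369*(-4) = 1476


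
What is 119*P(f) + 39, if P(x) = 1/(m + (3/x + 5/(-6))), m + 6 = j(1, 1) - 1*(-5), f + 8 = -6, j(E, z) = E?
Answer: -1641/22 ≈ -74.591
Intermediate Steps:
f = -14 (f = -8 - 6 = -14)
m = 0 (m = -6 + (1 - 1*(-5)) = -6 + (1 + 5) = -6 + 6 = 0)
P(x) = 1/(-5/6 + 3/x) (P(x) = 1/(0 + (3/x + 5/(-6))) = 1/(0 + (3/x + 5*(-1/6))) = 1/(0 + (3/x - 5/6)) = 1/(0 + (-5/6 + 3/x)) = 1/(-5/6 + 3/x))
119*P(f) + 39 = 119*(6*(-14)/(18 - 5*(-14))) + 39 = 119*(6*(-14)/(18 + 70)) + 39 = 119*(6*(-14)/88) + 39 = 119*(6*(-14)*(1/88)) + 39 = 119*(-21/22) + 39 = -2499/22 + 39 = -1641/22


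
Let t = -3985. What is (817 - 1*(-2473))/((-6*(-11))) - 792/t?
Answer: 6581461/131505 ≈ 50.047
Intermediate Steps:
(817 - 1*(-2473))/((-6*(-11))) - 792/t = (817 - 1*(-2473))/((-6*(-11))) - 792/(-3985) = (817 + 2473)/66 - 792*(-1/3985) = 3290*(1/66) + 792/3985 = 1645/33 + 792/3985 = 6581461/131505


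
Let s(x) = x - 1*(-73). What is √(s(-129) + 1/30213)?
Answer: I*√631088771/3357 ≈ 7.4833*I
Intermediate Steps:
s(x) = 73 + x (s(x) = x + 73 = 73 + x)
√(s(-129) + 1/30213) = √((73 - 129) + 1/30213) = √(-56 + 1/30213) = √(-1691927/30213) = I*√631088771/3357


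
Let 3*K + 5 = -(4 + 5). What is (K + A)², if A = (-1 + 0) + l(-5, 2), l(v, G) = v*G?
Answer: 2209/9 ≈ 245.44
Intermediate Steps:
l(v, G) = G*v
A = -11 (A = (-1 + 0) + 2*(-5) = -1 - 10 = -11)
K = -14/3 (K = -5/3 + (-(4 + 5))/3 = -5/3 + (-1*9)/3 = -5/3 + (⅓)*(-9) = -5/3 - 3 = -14/3 ≈ -4.6667)
(K + A)² = (-14/3 - 11)² = (-47/3)² = 2209/9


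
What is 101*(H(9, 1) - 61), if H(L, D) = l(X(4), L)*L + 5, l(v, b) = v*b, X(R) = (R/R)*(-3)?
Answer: -30199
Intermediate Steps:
X(R) = -3 (X(R) = 1*(-3) = -3)
l(v, b) = b*v
H(L, D) = 5 - 3*L**2 (H(L, D) = (L*(-3))*L + 5 = (-3*L)*L + 5 = -3*L**2 + 5 = 5 - 3*L**2)
101*(H(9, 1) - 61) = 101*((5 - 3*9**2) - 61) = 101*((5 - 3*81) - 61) = 101*((5 - 243) - 61) = 101*(-238 - 61) = 101*(-299) = -30199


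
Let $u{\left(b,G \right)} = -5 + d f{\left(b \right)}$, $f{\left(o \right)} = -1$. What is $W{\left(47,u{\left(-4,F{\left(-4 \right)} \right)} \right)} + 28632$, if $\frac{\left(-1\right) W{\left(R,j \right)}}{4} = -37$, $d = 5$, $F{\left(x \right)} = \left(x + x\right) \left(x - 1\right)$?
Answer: $28780$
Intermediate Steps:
$F{\left(x \right)} = 2 x \left(-1 + x\right)$
$u{\left(b,G \right)} = -10$ ($u{\left(b,G \right)} = -5 + 5 \left(-1\right) = -5 - 5 = -10$)
$W{\left(R,j \right)} = 148$ ($W{\left(R,j \right)} = \left(-4\right) \left(-37\right) = 148$)
$W{\left(47,u{\left(-4,F{\left(-4 \right)} \right)} \right)} + 28632 = 148 + 28632 = 28780$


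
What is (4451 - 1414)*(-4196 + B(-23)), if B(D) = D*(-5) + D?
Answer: -12463848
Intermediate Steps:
B(D) = -4*D (B(D) = -5*D + D = -4*D)
(4451 - 1414)*(-4196 + B(-23)) = (4451 - 1414)*(-4196 - 4*(-23)) = 3037*(-4196 + 92) = 3037*(-4104) = -12463848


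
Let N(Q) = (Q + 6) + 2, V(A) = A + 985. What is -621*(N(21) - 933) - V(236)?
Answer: 560163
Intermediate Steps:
V(A) = 985 + A
N(Q) = 8 + Q (N(Q) = (6 + Q) + 2 = 8 + Q)
-621*(N(21) - 933) - V(236) = -621*((8 + 21) - 933) - (985 + 236) = -621*(29 - 933) - 1*1221 = -621*(-904) - 1221 = 561384 - 1221 = 560163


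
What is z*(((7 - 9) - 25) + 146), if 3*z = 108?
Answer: 4284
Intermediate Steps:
z = 36 (z = (⅓)*108 = 36)
z*(((7 - 9) - 25) + 146) = 36*(((7 - 9) - 25) + 146) = 36*((-2 - 25) + 146) = 36*(-27 + 146) = 36*119 = 4284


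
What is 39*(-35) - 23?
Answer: -1388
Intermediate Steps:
39*(-35) - 23 = -1365 - 23 = -1388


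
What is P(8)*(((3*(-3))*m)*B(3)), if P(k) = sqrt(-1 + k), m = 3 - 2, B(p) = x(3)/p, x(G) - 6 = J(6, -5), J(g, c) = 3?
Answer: -27*sqrt(7) ≈ -71.435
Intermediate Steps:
x(G) = 9 (x(G) = 6 + 3 = 9)
B(p) = 9/p
m = 1
P(8)*(((3*(-3))*m)*B(3)) = sqrt(-1 + 8)*(((3*(-3))*1)*(9/3)) = sqrt(7)*((-9*1)*(9*(1/3))) = sqrt(7)*(-9*3) = sqrt(7)*(-27) = -27*sqrt(7)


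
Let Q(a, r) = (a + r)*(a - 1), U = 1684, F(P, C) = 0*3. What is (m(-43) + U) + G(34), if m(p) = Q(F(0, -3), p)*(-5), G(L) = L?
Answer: 1503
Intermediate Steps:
F(P, C) = 0
Q(a, r) = (-1 + a)*(a + r) (Q(a, r) = (a + r)*(-1 + a) = (-1 + a)*(a + r))
m(p) = 5*p (m(p) = (0² - 1*0 - p + 0*p)*(-5) = (0 + 0 - p + 0)*(-5) = -p*(-5) = 5*p)
(m(-43) + U) + G(34) = (5*(-43) + 1684) + 34 = (-215 + 1684) + 34 = 1469 + 34 = 1503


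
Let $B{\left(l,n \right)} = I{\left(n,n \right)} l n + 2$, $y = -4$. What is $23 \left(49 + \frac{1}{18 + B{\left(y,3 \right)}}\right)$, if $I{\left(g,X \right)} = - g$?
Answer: $\frac{63135}{56} \approx 1127.4$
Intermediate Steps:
$B{\left(l,n \right)} = 2 - l n^{2}$ ($B{\left(l,n \right)} = - n l n + 2 = - l n n + 2 = - l n^{2} + 2 = 2 - l n^{2}$)
$23 \left(49 + \frac{1}{18 + B{\left(y,3 \right)}}\right) = 23 \left(49 + \frac{1}{18 - \left(-2 - 4 \cdot 3^{2}\right)}\right) = 23 \left(49 + \frac{1}{18 - \left(-2 - 36\right)}\right) = 23 \left(49 + \frac{1}{18 + \left(2 + 36\right)}\right) = 23 \left(49 + \frac{1}{18 + 38}\right) = 23 \left(49 + \frac{1}{56}\right) = 23 \cdot \frac{2745}{56} = \frac{63135}{56}$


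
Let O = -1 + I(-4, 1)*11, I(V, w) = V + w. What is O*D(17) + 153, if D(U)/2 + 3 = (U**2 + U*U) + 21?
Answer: -40375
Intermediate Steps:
O = -34 (O = -1 + (-4 + 1)*11 = -1 - 3*11 = -1 - 33 = -34)
D(U) = 36 + 4*U**2 (D(U) = -6 + 2*((U**2 + U*U) + 21) = -6 + 2*((U**2 + U**2) + 21) = -6 + 2*(2*U**2 + 21) = -6 + 2*(21 + 2*U**2) = -6 + (42 + 4*U**2) = 36 + 4*U**2)
O*D(17) + 153 = -34*(36 + 4*17**2) + 153 = -34*(36 + 4*289) + 153 = -34*(36 + 1156) + 153 = -34*1192 + 153 = -40528 + 153 = -40375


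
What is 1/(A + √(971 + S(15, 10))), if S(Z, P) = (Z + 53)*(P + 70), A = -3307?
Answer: -3307/10929838 - √6411/10929838 ≈ -0.00030989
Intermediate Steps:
S(Z, P) = (53 + Z)*(70 + P)
1/(A + √(971 + S(15, 10))) = 1/(-3307 + √(971 + (3710 + 53*10 + 70*15 + 10*15))) = 1/(-3307 + √(971 + (3710 + 530 + 1050 + 150))) = 1/(-3307 + √(971 + 5440)) = 1/(-3307 + √6411)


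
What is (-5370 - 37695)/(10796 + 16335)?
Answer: -43065/27131 ≈ -1.5873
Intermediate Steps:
(-5370 - 37695)/(10796 + 16335) = -43065/27131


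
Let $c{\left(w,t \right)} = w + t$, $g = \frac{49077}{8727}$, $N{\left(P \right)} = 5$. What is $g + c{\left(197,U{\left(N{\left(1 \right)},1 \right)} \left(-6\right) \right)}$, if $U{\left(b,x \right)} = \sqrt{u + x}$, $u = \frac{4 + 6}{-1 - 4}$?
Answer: $\frac{589432}{2909} - 6 i \approx 202.62 - 6.0 i$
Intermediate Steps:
$u = -2$ ($u = \frac{10}{-5} = 10 \left(- \frac{1}{5}\right) = -2$)
$g = \frac{16359}{2909}$ ($g = 49077 \cdot \frac{1}{8727} = \frac{16359}{2909} \approx 5.6236$)
$U{\left(b,x \right)} = \sqrt{-2 + x}$
$c{\left(w,t \right)} = t + w$
$g + c{\left(197,U{\left(N{\left(1 \right)},1 \right)} \left(-6\right) \right)} = \frac{16359}{2909} + \left(\sqrt{-2 + 1} \left(-6\right) + 197\right) = \frac{16359}{2909} + \left(\sqrt{-1} \left(-6\right) + 197\right) = \frac{16359}{2909} + \left(i \left(-6\right) + 197\right) = \frac{16359}{2909} + \left(- 6 i + 197\right) = \frac{16359}{2909} + \left(197 - 6 i\right) = \frac{589432}{2909} - 6 i$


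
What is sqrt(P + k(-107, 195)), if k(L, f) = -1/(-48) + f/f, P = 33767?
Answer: sqrt(4862595)/12 ≈ 183.76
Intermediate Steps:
k(L, f) = 49/48 (k(L, f) = -1*(-1/48) + 1 = 1/48 + 1 = 49/48)
sqrt(P + k(-107, 195)) = sqrt(33767 + 49/48) = sqrt(1620865/48) = sqrt(4862595)/12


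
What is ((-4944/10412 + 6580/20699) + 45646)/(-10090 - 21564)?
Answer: -175669647417/121821542717 ≈ -1.4420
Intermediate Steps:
((-4944/10412 + 6580/20699) + 45646)/(-10090 - 21564) = ((-4944*1/10412 + 6580*(1/20699)) + 45646)/(-31654) = ((-1236/2603 + 940/2957) + 45646)*(-1/31654) = (-1208032/7697071 + 45646)*(-1/31654) = (351339294834/7697071)*(-1/31654) = -175669647417/121821542717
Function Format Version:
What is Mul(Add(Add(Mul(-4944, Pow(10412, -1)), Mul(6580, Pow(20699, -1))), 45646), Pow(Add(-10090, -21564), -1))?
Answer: Rational(-175669647417, 121821542717) ≈ -1.4420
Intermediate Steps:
Mul(Add(Add(Mul(-4944, Pow(10412, -1)), Mul(6580, Pow(20699, -1))), 45646), Pow(Add(-10090, -21564), -1)) = Mul(Add(Add(Mul(-4944, Rational(1, 10412)), Mul(6580, Rational(1, 20699))), 45646), Pow(-31654, -1)) = Mul(Add(Add(Rational(-1236, 2603), Rational(940, 2957)), 45646), Rational(-1, 31654)) = Mul(Add(Rational(-1208032, 7697071), 45646), Rational(-1, 31654)) = Mul(Rational(351339294834, 7697071), Rational(-1, 31654)) = Rational(-175669647417, 121821542717)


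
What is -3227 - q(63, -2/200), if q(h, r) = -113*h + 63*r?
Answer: 389263/100 ≈ 3892.6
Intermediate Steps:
-3227 - q(63, -2/200) = -3227 - (-113*63 + 63*(-2/200)) = -3227 - (-7119 + 63*(-2*1/200)) = -3227 - (-7119 + 63*(-1/100)) = -3227 - (-7119 - 63/100) = -3227 - 1*(-711963/100) = -3227 + 711963/100 = 389263/100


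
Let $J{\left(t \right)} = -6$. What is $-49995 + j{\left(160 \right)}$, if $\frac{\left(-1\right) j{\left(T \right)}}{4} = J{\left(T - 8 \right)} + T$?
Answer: $-50611$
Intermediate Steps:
$j{\left(T \right)} = 24 - 4 T$ ($j{\left(T \right)} = - 4 \left(-6 + T\right) = 24 - 4 T$)
$-49995 + j{\left(160 \right)} = -49995 + \left(24 - 640\right) = -49995 - 616 = -50611$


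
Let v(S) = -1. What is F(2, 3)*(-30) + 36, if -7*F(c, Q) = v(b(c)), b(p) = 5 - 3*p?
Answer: 222/7 ≈ 31.714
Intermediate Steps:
F(c, Q) = ⅐ (F(c, Q) = -⅐*(-1) = ⅐)
F(2, 3)*(-30) + 36 = (⅐)*(-30) + 36 = -30/7 + 36 = 222/7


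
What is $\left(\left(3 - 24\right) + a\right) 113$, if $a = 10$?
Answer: $-1243$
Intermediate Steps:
$\left(\left(3 - 24\right) + a\right) 113 = \left(\left(3 - 24\right) + 10\right) 113 = \left(-21 + 10\right) 113 = \left(-11\right) 113 = -1243$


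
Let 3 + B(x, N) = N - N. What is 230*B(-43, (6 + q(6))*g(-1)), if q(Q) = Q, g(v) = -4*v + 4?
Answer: -690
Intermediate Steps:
g(v) = 4 - 4*v
B(x, N) = -3 (B(x, N) = -3 + (N - N) = -3 + 0 = -3)
230*B(-43, (6 + q(6))*g(-1)) = 230*(-3) = -690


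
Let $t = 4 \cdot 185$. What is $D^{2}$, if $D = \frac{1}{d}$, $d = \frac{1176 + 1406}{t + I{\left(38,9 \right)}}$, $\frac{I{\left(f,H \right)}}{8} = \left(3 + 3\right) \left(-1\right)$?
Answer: $\frac{119716}{1666681} \approx 0.071829$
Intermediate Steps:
$t = 740$
$I{\left(f,H \right)} = -48$ ($I{\left(f,H \right)} = 8 \left(3 + 3\right) \left(-1\right) = 8 \cdot 6 \left(-1\right) = 8 \left(-6\right) = -48$)
$d = \frac{1291}{346}$ ($d = \frac{1176 + 1406}{740 - 48} = \frac{2582}{692} = 2582 \cdot \frac{1}{692} = \frac{1291}{346} \approx 3.7312$)
$D = \frac{346}{1291}$ ($D = \frac{1}{\frac{1291}{346}} = \frac{346}{1291} \approx 0.26801$)
$D^{2} = \left(\frac{346}{1291}\right)^{2} = \frac{119716}{1666681}$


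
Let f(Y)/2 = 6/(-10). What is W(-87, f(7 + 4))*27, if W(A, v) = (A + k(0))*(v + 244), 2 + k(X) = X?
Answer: -2917242/5 ≈ -5.8345e+5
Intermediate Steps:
k(X) = -2 + X
f(Y) = -6/5 (f(Y) = 2*(6/(-10)) = 2*(6*(-1/10)) = 2*(-3/5) = -6/5)
W(A, v) = (-2 + A)*(244 + v) (W(A, v) = (A + (-2 + 0))*(v + 244) = (A - 2)*(244 + v) = (-2 + A)*(244 + v))
W(-87, f(7 + 4))*27 = (-488 - 2*(-6/5) + 244*(-87) - 87*(-6/5))*27 = (-488 + 12/5 - 21228 + 522/5)*27 = -108046/5*27 = -2917242/5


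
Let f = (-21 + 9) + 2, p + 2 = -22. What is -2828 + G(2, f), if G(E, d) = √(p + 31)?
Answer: -2828 + √7 ≈ -2825.4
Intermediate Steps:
p = -24 (p = -2 - 22 = -24)
f = -10 (f = -12 + 2 = -10)
G(E, d) = √7 (G(E, d) = √(-24 + 31) = √7)
-2828 + G(2, f) = -2828 + √7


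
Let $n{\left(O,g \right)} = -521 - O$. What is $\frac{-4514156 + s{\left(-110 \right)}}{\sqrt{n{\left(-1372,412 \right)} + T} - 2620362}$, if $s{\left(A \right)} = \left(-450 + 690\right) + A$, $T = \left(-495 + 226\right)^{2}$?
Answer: $\frac{985698516451}{572191411486} + \frac{2257013 \sqrt{18303}}{1716574234458} \approx 1.7229$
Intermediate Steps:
$T = 72361$ ($T = \left(-269\right)^{2} = 72361$)
$s{\left(A \right)} = 240 + A$
$\frac{-4514156 + s{\left(-110 \right)}}{\sqrt{n{\left(-1372,412 \right)} + T} - 2620362} = \frac{-4514156 + \left(240 - 110\right)}{\sqrt{\left(-521 - -1372\right) + 72361} - 2620362} = \frac{-4514156 + 130}{\sqrt{\left(-521 + 1372\right) + 72361} - 2620362} = - \frac{4514026}{\sqrt{851 + 72361} - 2620362} = - \frac{4514026}{\sqrt{73212} - 2620362} = - \frac{4514026}{2 \sqrt{18303} - 2620362} = - \frac{4514026}{-2620362 + 2 \sqrt{18303}}$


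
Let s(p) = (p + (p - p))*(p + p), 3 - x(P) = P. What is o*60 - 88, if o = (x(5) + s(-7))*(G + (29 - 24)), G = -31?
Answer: -149848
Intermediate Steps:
x(P) = 3 - P
s(p) = 2*p² (s(p) = (p + 0)*(2*p) = p*(2*p) = 2*p²)
o = -2496 (o = ((3 - 1*5) + 2*(-7)²)*(-31 + (29 - 24)) = ((3 - 5) + 2*49)*(-31 + 5) = (-2 + 98)*(-26) = 96*(-26) = -2496)
o*60 - 88 = -2496*60 - 88 = -149760 - 88 = -149848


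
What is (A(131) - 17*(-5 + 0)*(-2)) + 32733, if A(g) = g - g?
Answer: 32563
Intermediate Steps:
A(g) = 0
(A(131) - 17*(-5 + 0)*(-2)) + 32733 = (0 - 17*(-5 + 0)*(-2)) + 32733 = (0 - 17*(-5)*(-2)) + 32733 = (0 + 85*(-2)) + 32733 = (0 - 170) + 32733 = -170 + 32733 = 32563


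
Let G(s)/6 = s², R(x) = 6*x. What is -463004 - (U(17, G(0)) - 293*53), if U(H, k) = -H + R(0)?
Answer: -447458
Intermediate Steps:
G(s) = 6*s²
U(H, k) = -H (U(H, k) = -H + 6*0 = -H + 0 = -H)
-463004 - (U(17, G(0)) - 293*53) = -463004 - (-1*17 - 293*53) = -463004 - (-17 - 15529) = -463004 - 1*(-15546) = -463004 + 15546 = -447458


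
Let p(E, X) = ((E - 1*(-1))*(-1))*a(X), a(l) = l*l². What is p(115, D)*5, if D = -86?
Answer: 368912480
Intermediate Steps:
a(l) = l³
p(E, X) = X³*(-1 - E) (p(E, X) = ((E - 1*(-1))*(-1))*X³ = ((E + 1)*(-1))*X³ = ((1 + E)*(-1))*X³ = (-1 - E)*X³ = X³*(-1 - E))
p(115, D)*5 = ((-86)³*(-1 - 1*115))*5 = -636056*(-1 - 115)*5 = -636056*(-116)*5 = 73782496*5 = 368912480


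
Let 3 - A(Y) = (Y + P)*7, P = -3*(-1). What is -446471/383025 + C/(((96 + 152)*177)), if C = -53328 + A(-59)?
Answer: -4430328149/1868140600 ≈ -2.3715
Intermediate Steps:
P = 3
A(Y) = -18 - 7*Y (A(Y) = 3 - (Y + 3)*7 = 3 - (3 + Y)*7 = 3 - (21 + 7*Y) = 3 + (-21 - 7*Y) = -18 - 7*Y)
C = -52933 (C = -53328 + (-18 - 7*(-59)) = -53328 + (-18 + 413) = -53328 + 395 = -52933)
-446471/383025 + C/(((96 + 152)*177)) = -446471/383025 - 52933*1/(177*(96 + 152)) = -446471*1/383025 - 52933/(248*177) = -446471/383025 - 52933/43896 = -4430328149/1868140600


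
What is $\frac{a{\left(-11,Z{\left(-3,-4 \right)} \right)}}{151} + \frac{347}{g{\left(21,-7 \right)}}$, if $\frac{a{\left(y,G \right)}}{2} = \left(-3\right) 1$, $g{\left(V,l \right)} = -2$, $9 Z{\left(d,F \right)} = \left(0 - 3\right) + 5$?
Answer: $- \frac{52409}{302} \approx -173.54$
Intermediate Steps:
$Z{\left(d,F \right)} = \frac{2}{9}$ ($Z{\left(d,F \right)} = \frac{\left(0 - 3\right) + 5}{9} = \frac{-3 + 5}{9} = \frac{1}{9} \cdot 2 = \frac{2}{9}$)
$a{\left(y,G \right)} = -6$ ($a{\left(y,G \right)} = 2 \left(\left(-3\right) 1\right) = 2 \left(-3\right) = -6$)
$\frac{a{\left(-11,Z{\left(-3,-4 \right)} \right)}}{151} + \frac{347}{g{\left(21,-7 \right)}} = - \frac{6}{151} + \frac{347}{-2} = \left(-6\right) \frac{1}{151} + 347 \left(- \frac{1}{2}\right) = - \frac{6}{151} - \frac{347}{2} = - \frac{52409}{302}$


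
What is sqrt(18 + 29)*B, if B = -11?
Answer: -11*sqrt(47) ≈ -75.412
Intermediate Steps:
sqrt(18 + 29)*B = sqrt(18 + 29)*(-11) = sqrt(47)*(-11) = -11*sqrt(47)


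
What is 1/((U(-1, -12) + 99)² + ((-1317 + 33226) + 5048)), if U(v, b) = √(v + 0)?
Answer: 46757/2186256253 - 198*I/2186256253 ≈ 2.1387e-5 - 9.0566e-8*I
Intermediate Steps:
U(v, b) = √v
1/((U(-1, -12) + 99)² + ((-1317 + 33226) + 5048)) = 1/((√(-1) + 99)² + ((-1317 + 33226) + 5048)) = 1/((I + 99)² + (31909 + 5048)) = 1/((99 + I)² + 36957) = 1/(36957 + (99 + I)²)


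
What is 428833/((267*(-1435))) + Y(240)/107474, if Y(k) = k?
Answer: -22998221521/20589062865 ≈ -1.1170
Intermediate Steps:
428833/((267*(-1435))) + Y(240)/107474 = 428833/((267*(-1435))) + 240/107474 = 428833/(-383145) + 240*(1/107474) = 428833*(-1/383145) + 120/53737 = -428833/383145 + 120/53737 = -22998221521/20589062865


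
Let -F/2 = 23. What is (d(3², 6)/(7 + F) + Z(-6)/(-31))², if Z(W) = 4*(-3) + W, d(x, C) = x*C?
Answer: 104976/162409 ≈ 0.64637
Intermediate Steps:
F = -46 (F = -2*23 = -46)
d(x, C) = C*x
Z(W) = -12 + W
(d(3², 6)/(7 + F) + Z(-6)/(-31))² = ((6*3²)/(7 - 46) + (-12 - 6)/(-31))² = ((6*9)/(-39) - 18*(-1/31))² = (54*(-1/39) + 18/31)² = (-18/13 + 18/31)² = (-324/403)² = 104976/162409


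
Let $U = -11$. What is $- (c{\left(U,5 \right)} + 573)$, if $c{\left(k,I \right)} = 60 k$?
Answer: $87$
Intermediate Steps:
$- (c{\left(U,5 \right)} + 573) = - (60 \left(-11\right) + 573) = - (-660 + 573) = \left(-1\right) \left(-87\right) = 87$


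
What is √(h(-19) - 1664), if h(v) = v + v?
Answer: I*√1702 ≈ 41.255*I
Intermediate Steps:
h(v) = 2*v
√(h(-19) - 1664) = √(2*(-19) - 1664) = √(-38 - 1664) = √(-1702) = I*√1702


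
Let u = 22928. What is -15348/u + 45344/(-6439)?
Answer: -284618251/36908348 ≈ -7.7115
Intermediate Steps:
-15348/u + 45344/(-6439) = -15348/22928 + 45344/(-6439) = -15348*1/22928 + 45344*(-1/6439) = -3837/5732 - 45344/6439 = -284618251/36908348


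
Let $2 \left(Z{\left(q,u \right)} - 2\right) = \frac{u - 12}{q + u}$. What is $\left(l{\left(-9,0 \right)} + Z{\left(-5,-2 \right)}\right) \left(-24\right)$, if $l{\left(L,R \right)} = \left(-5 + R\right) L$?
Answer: $-1152$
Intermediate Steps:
$l{\left(L,R \right)} = L \left(-5 + R\right)$
$Z{\left(q,u \right)} = 2 + \frac{-12 + u}{2 \left(q + u\right)}$ ($Z{\left(q,u \right)} = 2 + \frac{\left(u - 12\right) \frac{1}{q + u}}{2} = 2 + \frac{\left(-12 + u\right) \frac{1}{q + u}}{2} = 2 + \frac{\frac{1}{q + u} \left(-12 + u\right)}{2} = 2 + \frac{-12 + u}{2 \left(q + u\right)}$)
$\left(l{\left(-9,0 \right)} + Z{\left(-5,-2 \right)}\right) \left(-24\right) = \left(- 9 \left(-5 + 0\right) + \frac{-6 + 2 \left(-5\right) + \frac{5}{2} \left(-2\right)}{-5 - 2}\right) \left(-24\right) = \left(\left(-9\right) \left(-5\right) + \frac{-6 - 10 - 5}{-7}\right) \left(-24\right) = \left(45 - -3\right) \left(-24\right) = \left(45 + 3\right) \left(-24\right) = 48 \left(-24\right) = -1152$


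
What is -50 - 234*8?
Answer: -1922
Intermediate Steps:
-50 - 234*8 = -50 - 39*48 = -50 - 1872 = -1922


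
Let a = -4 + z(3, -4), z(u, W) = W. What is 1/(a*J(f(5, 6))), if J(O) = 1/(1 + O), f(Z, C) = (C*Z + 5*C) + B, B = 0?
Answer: -61/8 ≈ -7.6250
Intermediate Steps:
f(Z, C) = 5*C + C*Z (f(Z, C) = (C*Z + 5*C) + 0 = (5*C + C*Z) + 0 = 5*C + C*Z)
a = -8 (a = -4 - 4 = -8)
1/(a*J(f(5, 6))) = 1/(-8/(1 + 6*(5 + 5))) = 1/(-8/(1 + 6*10)) = 1/(-8/(1 + 60)) = 1/(-8/61) = -61/8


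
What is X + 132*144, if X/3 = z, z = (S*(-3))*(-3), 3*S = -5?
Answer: 18963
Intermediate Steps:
S = -5/3 (S = (⅓)*(-5) = -5/3 ≈ -1.6667)
z = -15 (z = -5/3*(-3)*(-3) = 5*(-3) = -15)
X = -45 (X = 3*(-15) = -45)
X + 132*144 = -45 + 132*144 = -45 + 19008 = 18963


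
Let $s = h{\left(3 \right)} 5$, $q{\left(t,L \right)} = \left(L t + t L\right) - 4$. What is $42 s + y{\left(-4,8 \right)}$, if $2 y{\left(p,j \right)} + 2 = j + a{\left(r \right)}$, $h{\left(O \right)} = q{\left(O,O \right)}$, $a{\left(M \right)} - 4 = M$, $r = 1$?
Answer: $\frac{5891}{2} \approx 2945.5$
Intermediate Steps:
$a{\left(M \right)} = 4 + M$
$q{\left(t,L \right)} = -4 + 2 L t$ ($q{\left(t,L \right)} = \left(L t + L t\right) - 4 = 2 L t - 4 = -4 + 2 L t$)
$h{\left(O \right)} = -4 + 2 O^{2}$ ($h{\left(O \right)} = -4 + 2 O O = -4 + 2 O^{2}$)
$s = 70$ ($s = \left(-4 + 2 \cdot 3^{2}\right) 5 = \left(-4 + 2 \cdot 9\right) 5 = \left(-4 + 18\right) 5 = 14 \cdot 5 = 70$)
$y{\left(p,j \right)} = \frac{3}{2} + \frac{j}{2}$ ($y{\left(p,j \right)} = -1 + \frac{j + \left(4 + 1\right)}{2} = -1 + \frac{j + 5}{2} = -1 + \frac{5 + j}{2} = -1 + \left(\frac{5}{2} + \frac{j}{2}\right) = \frac{3}{2} + \frac{j}{2}$)
$42 s + y{\left(-4,8 \right)} = 42 \cdot 70 + \left(\frac{3}{2} + \frac{1}{2} \cdot 8\right) = 2940 + \left(\frac{3}{2} + 4\right) = 2940 + \frac{11}{2} = \frac{5891}{2}$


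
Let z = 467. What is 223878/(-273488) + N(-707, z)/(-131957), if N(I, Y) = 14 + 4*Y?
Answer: -15028486831/18044328008 ≈ -0.83286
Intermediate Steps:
223878/(-273488) + N(-707, z)/(-131957) = 223878/(-273488) + (14 + 4*467)/(-131957) = 223878*(-1/273488) + (14 + 1868)*(-1/131957) = -111939/136744 + 1882*(-1/131957) = -111939/136744 - 1882/131957 = -15028486831/18044328008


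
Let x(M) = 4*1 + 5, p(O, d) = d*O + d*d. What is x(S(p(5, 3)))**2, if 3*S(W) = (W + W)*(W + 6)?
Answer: 81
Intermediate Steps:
p(O, d) = d**2 + O*d (p(O, d) = O*d + d**2 = d**2 + O*d)
S(W) = 2*W*(6 + W)/3 (S(W) = ((W + W)*(W + 6))/3 = ((2*W)*(6 + W))/3 = (2*W*(6 + W))/3 = 2*W*(6 + W)/3)
x(M) = 9 (x(M) = 4 + 5 = 9)
x(S(p(5, 3)))**2 = 9**2 = 81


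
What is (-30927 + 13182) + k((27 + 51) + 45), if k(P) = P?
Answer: -17622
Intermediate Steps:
(-30927 + 13182) + k((27 + 51) + 45) = (-30927 + 13182) + ((27 + 51) + 45) = -17745 + (78 + 45) = -17745 + 123 = -17622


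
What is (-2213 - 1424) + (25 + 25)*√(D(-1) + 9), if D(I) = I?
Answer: -3637 + 100*√2 ≈ -3495.6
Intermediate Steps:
(-2213 - 1424) + (25 + 25)*√(D(-1) + 9) = (-2213 - 1424) + (25 + 25)*√(-1 + 9) = -3637 + 50*√8 = -3637 + 50*(2*√2) = -3637 + 100*√2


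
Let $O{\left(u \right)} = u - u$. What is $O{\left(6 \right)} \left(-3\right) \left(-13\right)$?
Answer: $0$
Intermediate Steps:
$O{\left(u \right)} = 0$
$O{\left(6 \right)} \left(-3\right) \left(-13\right) = 0 \left(-3\right) \left(-13\right) = 0 \left(-13\right) = 0$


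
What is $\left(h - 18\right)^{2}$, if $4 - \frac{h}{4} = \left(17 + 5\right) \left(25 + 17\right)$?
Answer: $13675204$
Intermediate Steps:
$h = -3680$ ($h = 16 - 4 \left(17 + 5\right) \left(25 + 17\right) = 16 - 4 \cdot 22 \cdot 42 = 16 - 3696 = -3680$)
$\left(h - 18\right)^{2} = \left(-3680 - 18\right)^{2} = \left(-3698\right)^{2} = 13675204$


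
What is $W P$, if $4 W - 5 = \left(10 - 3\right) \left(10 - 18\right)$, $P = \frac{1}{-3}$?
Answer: $\frac{17}{4} \approx 4.25$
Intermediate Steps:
$P = - \frac{1}{3} \approx -0.33333$
$W = - \frac{51}{4}$ ($W = \frac{5}{4} + \frac{\left(10 - 3\right) \left(10 - 18\right)}{4} = \frac{5}{4} + \frac{7 \left(-8\right)}{4} = \frac{5}{4} + \frac{1}{4} \left(-56\right) = \frac{5}{4} - 14 = - \frac{51}{4} \approx -12.75$)
$W P = \left(- \frac{51}{4}\right) \left(- \frac{1}{3}\right) = \frac{17}{4}$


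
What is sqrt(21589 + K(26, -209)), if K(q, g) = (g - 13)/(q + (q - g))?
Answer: sqrt(163400703)/87 ≈ 146.93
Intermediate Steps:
K(q, g) = (-13 + g)/(-g + 2*q)
sqrt(21589 + K(26, -209)) = sqrt(21589 + (13 - 1*(-209))/(-209 - 2*26)) = sqrt(21589 + (13 + 209)/(-209 - 52)) = sqrt(21589 + 222/(-261)) = sqrt(21589 - 1/261*222) = sqrt(21589 - 74/87) = sqrt(1878169/87) = sqrt(163400703)/87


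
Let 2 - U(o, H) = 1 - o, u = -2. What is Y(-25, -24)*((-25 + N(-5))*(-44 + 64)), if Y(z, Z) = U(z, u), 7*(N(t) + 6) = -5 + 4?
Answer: 104640/7 ≈ 14949.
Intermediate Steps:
N(t) = -43/7 (N(t) = -6 + (-5 + 4)/7 = -6 + (⅐)*(-1) = -6 - ⅐ = -43/7)
U(o, H) = 1 + o (U(o, H) = 2 - (1 - o) = 2 + (-1 + o) = 1 + o)
Y(z, Z) = 1 + z
Y(-25, -24)*((-25 + N(-5))*(-44 + 64)) = (1 - 25)*((-25 - 43/7)*(-44 + 64)) = -(-5232)*20/7 = -24*(-4360/7) = 104640/7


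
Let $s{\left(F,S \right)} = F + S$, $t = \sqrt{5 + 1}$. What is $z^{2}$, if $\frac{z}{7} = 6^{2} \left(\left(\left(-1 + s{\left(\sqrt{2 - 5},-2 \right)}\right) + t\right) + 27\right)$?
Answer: $63504 \left(24 + \sqrt{6} + i \sqrt{3}\right)^{2} \approx 4.4235 \cdot 10^{7} + 5.8185 \cdot 10^{6} i$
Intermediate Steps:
$t = \sqrt{6} \approx 2.4495$
$z = 6048 + 252 \sqrt{6} + 252 i \sqrt{3}$ ($z = 7 \cdot 6^{2} \left(\left(\left(-1 - \left(2 - \sqrt{2 - 5}\right)\right) + \sqrt{6}\right) + 27\right) = 7 \cdot 36 \left(\left(\left(-1 - \left(2 - \sqrt{-3}\right)\right) + \sqrt{6}\right) + 27\right) = 7 \cdot 36 \left(\left(\left(-1 - \left(2 - i \sqrt{3}\right)\right) + \sqrt{6}\right) + 27\right) = 7 \cdot 36 \left(\left(\left(-3 + i \sqrt{3}\right) + \sqrt{6}\right) + 27\right) = 7 \cdot 36 \left(\left(-3 + \sqrt{6} + i \sqrt{3}\right) + 27\right) = 7 \cdot 36 \left(24 + \sqrt{6} + i \sqrt{3}\right) = 7 \left(864 + 36 \sqrt{6} + 36 i \sqrt{3}\right) = 6048 + 252 \sqrt{6} + 252 i \sqrt{3} \approx 6665.3 + 436.48 i$)
$z^{2} = \left(6048 + 252 \sqrt{6} + 252 i \sqrt{3}\right)^{2}$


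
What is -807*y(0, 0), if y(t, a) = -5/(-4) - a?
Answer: -4035/4 ≈ -1008.8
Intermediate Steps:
y(t, a) = 5/4 - a (y(t, a) = -5*(-1/4) - a = 5/4 - a)
-807*y(0, 0) = -807*(5/4 - 1*0) = -807*(5/4 + 0) = -807*5/4 = -4035/4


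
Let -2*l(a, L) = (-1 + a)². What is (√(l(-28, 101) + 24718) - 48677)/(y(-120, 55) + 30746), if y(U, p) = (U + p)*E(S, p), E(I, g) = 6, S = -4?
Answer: -48677/30356 + √97190/60712 ≈ -1.5984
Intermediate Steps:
l(a, L) = -(-1 + a)²/2
y(U, p) = 6*U + 6*p (y(U, p) = (U + p)*6 = 6*U + 6*p)
(√(l(-28, 101) + 24718) - 48677)/(y(-120, 55) + 30746) = (√(-(-1 - 28)²/2 + 24718) - 48677)/((6*(-120) + 6*55) + 30746) = (√(-½*(-29)² + 24718) - 48677)/((-720 + 330) + 30746) = (√(-½*841 + 24718) - 48677)/(-390 + 30746) = (√(-841/2 + 24718) - 48677)/30356 = (√(48595/2) - 48677)*(1/30356) = (√97190/2 - 48677)*(1/30356) = (-48677 + √97190/2)*(1/30356) = -48677/30356 + √97190/60712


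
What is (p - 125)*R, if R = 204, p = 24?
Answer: -20604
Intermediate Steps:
(p - 125)*R = (24 - 125)*204 = -101*204 = -20604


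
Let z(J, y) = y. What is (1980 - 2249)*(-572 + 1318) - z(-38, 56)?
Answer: -200730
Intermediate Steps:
(1980 - 2249)*(-572 + 1318) - z(-38, 56) = (1980 - 2249)*(-572 + 1318) - 1*56 = -269*746 - 56 = -200674 - 56 = -200730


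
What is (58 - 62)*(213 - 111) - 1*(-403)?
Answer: -5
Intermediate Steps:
(58 - 62)*(213 - 111) - 1*(-403) = -4*102 + 403 = -408 + 403 = -5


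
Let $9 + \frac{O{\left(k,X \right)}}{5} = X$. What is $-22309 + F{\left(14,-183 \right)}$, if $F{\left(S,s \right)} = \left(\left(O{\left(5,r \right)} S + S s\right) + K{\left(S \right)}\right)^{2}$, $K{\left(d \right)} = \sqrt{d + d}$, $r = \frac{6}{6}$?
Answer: $9724603 - 12488 \sqrt{7} \approx 9.6916 \cdot 10^{6}$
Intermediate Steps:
$r = 1$ ($r = 6 \cdot \frac{1}{6} = 1$)
$O{\left(k,X \right)} = -45 + 5 X$
$K{\left(d \right)} = \sqrt{2} \sqrt{d}$ ($K{\left(d \right)} = \sqrt{2 d} = \sqrt{2} \sqrt{d}$)
$F{\left(S,s \right)} = \left(- 40 S + S s + \sqrt{2} \sqrt{S}\right)^{2}$ ($F{\left(S,s \right)} = \left(\left(\left(-45 + 5 \cdot 1\right) S + S s\right) + \sqrt{2} \sqrt{S}\right)^{2} = \left(\left(\left(-45 + 5\right) S + S s\right) + \sqrt{2} \sqrt{S}\right)^{2} = \left(\left(- 40 S + S s\right) + \sqrt{2} \sqrt{S}\right)^{2} = \left(- 40 S + S s + \sqrt{2} \sqrt{S}\right)^{2}$)
$-22309 + F{\left(14,-183 \right)} = -22309 + \left(\left(-40\right) 14 + 14 \left(-183\right) + \sqrt{2} \sqrt{14}\right)^{2} = -22309 + \left(-560 - 2562 + 2 \sqrt{7}\right)^{2} = -22309 + \left(-3122 + 2 \sqrt{7}\right)^{2}$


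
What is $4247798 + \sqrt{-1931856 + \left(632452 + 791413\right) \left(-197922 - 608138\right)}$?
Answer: $4247798 + 2 i \sqrt{286930638439} \approx 4.2478 \cdot 10^{6} + 1.0713 \cdot 10^{6} i$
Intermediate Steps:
$4247798 + \sqrt{-1931856 + \left(632452 + 791413\right) \left(-197922 - 608138\right)} = 4247798 + \sqrt{-1931856 + 1423865 \left(-806060\right)} = 4247798 + \sqrt{-1931856 - 1147720621900} = 4247798 + \sqrt{-1147722553756} = 4247798 + 2 i \sqrt{286930638439}$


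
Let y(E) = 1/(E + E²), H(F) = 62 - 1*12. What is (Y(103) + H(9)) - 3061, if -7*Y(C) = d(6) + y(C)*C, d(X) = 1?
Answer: -313159/104 ≈ -3011.1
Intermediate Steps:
H(F) = 50 (H(F) = 62 - 12 = 50)
Y(C) = -⅐ - 1/(7*(1 + C)) (Y(C) = -(1 + (1/(C*(1 + C)))*C)/7 = -(1 + 1/(1 + C))/7 = -⅐ - 1/(7*(1 + C)))
(Y(103) + H(9)) - 3061 = ((-2 - 1*103)/(7*(1 + 103)) + 50) - 3061 = ((⅐)*(-2 - 103)/104 + 50) - 3061 = ((⅐)*(1/104)*(-105) + 50) - 3061 = (-15/104 + 50) - 3061 = 5185/104 - 3061 = -313159/104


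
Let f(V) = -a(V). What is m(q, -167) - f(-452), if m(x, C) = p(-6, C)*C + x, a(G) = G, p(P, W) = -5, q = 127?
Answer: 510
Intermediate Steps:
m(x, C) = x - 5*C (m(x, C) = -5*C + x = x - 5*C)
f(V) = -V
m(q, -167) - f(-452) = (127 - 5*(-167)) - (-1)*(-452) = (127 + 835) - 1*452 = 962 - 452 = 510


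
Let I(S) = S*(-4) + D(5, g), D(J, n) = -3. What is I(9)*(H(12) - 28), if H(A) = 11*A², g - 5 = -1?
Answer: -60684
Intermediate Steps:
g = 4 (g = 5 - 1 = 4)
I(S) = -3 - 4*S (I(S) = S*(-4) - 3 = -4*S - 3 = -3 - 4*S)
I(9)*(H(12) - 28) = (-3 - 4*9)*(11*12² - 28) = (-3 - 36)*(11*144 - 28) = -39*(1584 - 28) = -39*1556 = -60684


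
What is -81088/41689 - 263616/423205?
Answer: -45306734464/17642993245 ≈ -2.5680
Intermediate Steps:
-81088/41689 - 263616/423205 = -45306734464/17642993245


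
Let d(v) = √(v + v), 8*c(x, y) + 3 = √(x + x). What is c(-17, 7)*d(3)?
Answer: √6*(-3 + I*√34)/8 ≈ -0.91856 + 1.7854*I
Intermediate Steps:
c(x, y) = -3/8 + √2*√x/8 (c(x, y) = -3/8 + √(x + x)/8 = -3/8 + √(2*x)/8 = -3/8 + (√2*√x)/8 = -3/8 + √2*√x/8)
d(v) = √2*√v (d(v) = √(2*v) = √2*√v)
c(-17, 7)*d(3) = (-3/8 + √2*√(-17)/8)*(√2*√3) = (-3/8 + √2*(I*√17)/8)*√6 = (-3/8 + I*√34/8)*√6 = √6*(-3/8 + I*√34/8)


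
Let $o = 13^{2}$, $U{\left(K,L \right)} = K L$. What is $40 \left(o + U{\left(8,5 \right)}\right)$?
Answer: $8360$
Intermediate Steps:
$o = 169$
$40 \left(o + U{\left(8,5 \right)}\right) = 40 \left(169 + 8 \cdot 5\right) = 40 \left(169 + 40\right) = 40 \cdot 209 = 8360$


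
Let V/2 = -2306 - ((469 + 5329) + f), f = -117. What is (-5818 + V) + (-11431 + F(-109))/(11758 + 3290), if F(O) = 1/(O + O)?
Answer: -23830121149/1093488 ≈ -21793.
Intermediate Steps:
F(O) = 1/(2*O)
V = -15974 (V = 2*(-2306 - ((469 + 5329) - 117)) = 2*(-2306 - (5798 - 117)) = 2*(-2306 - 1*5681) = 2*(-2306 - 5681) = 2*(-7987) = -15974)
(-5818 + V) + (-11431 + F(-109))/(11758 + 3290) = (-5818 - 15974) + (-11431 + (½)/(-109))/(11758 + 3290) = -21792 + (-11431 + (½)*(-1/109))/15048 = -21792 + (-11431 - 1/218)*(1/15048) = -21792 - 2491959/218*1/15048 = -21792 - 830653/1093488 = -23830121149/1093488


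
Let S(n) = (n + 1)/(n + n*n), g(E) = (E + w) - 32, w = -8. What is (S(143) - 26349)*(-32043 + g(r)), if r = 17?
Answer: 120821673796/143 ≈ 8.4491e+8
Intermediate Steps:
g(E) = -40 + E (g(E) = (E - 8) - 32 = (-8 + E) - 32 = -40 + E)
S(n) = (1 + n)/(n + n²)
(S(143) - 26349)*(-32043 + g(r)) = (1/143 - 26349)*(-32043 + (-40 + 17)) = (1/143 - 26349)*(-32043 - 23) = -3767906/143*(-32066) = 120821673796/143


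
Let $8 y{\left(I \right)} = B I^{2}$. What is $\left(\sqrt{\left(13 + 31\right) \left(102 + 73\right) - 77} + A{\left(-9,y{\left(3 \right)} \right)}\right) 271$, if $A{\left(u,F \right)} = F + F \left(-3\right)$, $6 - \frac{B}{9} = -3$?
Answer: $- \frac{197559}{4} + 8943 \sqrt{7} \approx -25729.0$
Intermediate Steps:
$B = 81$ ($B = 54 - -27 = 54 + 27 = 81$)
$y{\left(I \right)} = \frac{81 I^{2}}{8}$
$A{\left(u,F \right)} = - 2 F$ ($A{\left(u,F \right)} = F - 3 F = - 2 F$)
$\left(\sqrt{\left(13 + 31\right) \left(102 + 73\right) - 77} + A{\left(-9,y{\left(3 \right)} \right)}\right) 271 = \left(\sqrt{\left(13 + 31\right) \left(102 + 73\right) - 77} - 2 \frac{81 \cdot 3^{2}}{8}\right) 271 = \left(\sqrt{44 \cdot 175 - 77} - 2 \cdot \frac{81}{8} \cdot 9\right) 271 = \left(\sqrt{7700 - 77} - \frac{729}{4}\right) 271 = \left(\sqrt{7623} - \frac{729}{4}\right) 271 = \left(33 \sqrt{7} - \frac{729}{4}\right) 271 = \left(- \frac{729}{4} + 33 \sqrt{7}\right) 271 = - \frac{197559}{4} + 8943 \sqrt{7}$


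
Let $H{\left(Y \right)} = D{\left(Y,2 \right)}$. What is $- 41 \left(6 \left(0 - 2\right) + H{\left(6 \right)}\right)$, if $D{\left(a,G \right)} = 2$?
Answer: $410$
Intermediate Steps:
$H{\left(Y \right)} = 2$
$- 41 \left(6 \left(0 - 2\right) + H{\left(6 \right)}\right) = - 41 \left(6 \left(0 - 2\right) + 2\right) = - 41 \left(6 \left(-2\right) + 2\right) = - 41 \left(-12 + 2\right) = \left(-41\right) \left(-10\right) = 410$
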